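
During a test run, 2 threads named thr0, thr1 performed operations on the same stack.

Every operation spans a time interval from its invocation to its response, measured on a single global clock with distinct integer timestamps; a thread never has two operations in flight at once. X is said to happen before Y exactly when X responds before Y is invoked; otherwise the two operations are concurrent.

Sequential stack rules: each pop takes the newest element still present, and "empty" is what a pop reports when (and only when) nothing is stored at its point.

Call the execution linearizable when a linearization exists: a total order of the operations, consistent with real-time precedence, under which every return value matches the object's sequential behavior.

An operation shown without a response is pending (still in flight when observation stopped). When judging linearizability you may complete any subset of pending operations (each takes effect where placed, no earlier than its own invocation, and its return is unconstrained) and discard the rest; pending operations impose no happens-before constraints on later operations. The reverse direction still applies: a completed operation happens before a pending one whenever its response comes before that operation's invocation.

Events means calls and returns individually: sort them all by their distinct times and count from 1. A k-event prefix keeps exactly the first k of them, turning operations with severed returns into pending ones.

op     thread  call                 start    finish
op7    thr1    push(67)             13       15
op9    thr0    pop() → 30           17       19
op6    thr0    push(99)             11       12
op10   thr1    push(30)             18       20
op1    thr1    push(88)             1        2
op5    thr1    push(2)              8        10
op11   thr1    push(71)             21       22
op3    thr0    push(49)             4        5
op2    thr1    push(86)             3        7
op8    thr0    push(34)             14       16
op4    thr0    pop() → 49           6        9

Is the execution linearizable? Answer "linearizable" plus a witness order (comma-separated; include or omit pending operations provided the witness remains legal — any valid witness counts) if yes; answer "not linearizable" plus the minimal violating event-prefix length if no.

1. op1 push(88), leaving stack <88>
2. op2 push(86), leaving stack <88,86>
3. op3 push(49), leaving stack <88,86,49>
4. op4 pop() → 49, leaving stack <88,86>
5. op5 push(2), leaving stack <88,86,2>
6. op6 push(99), leaving stack <88,86,2,99>
7. op7 push(67), leaving stack <88,86,2,99,67>
8. op8 push(34), leaving stack <88,86,2,99,67,34>
9. op10 push(30), leaving stack <88,86,2,99,67,34,30>
10. op9 pop() → 30, leaving stack <88,86,2,99,67,34>
11. op11 push(71), leaving stack <88,86,2,99,67,34,71>

linearizable — witness: op1, op2, op3, op4, op5, op6, op7, op8, op10, op9, op11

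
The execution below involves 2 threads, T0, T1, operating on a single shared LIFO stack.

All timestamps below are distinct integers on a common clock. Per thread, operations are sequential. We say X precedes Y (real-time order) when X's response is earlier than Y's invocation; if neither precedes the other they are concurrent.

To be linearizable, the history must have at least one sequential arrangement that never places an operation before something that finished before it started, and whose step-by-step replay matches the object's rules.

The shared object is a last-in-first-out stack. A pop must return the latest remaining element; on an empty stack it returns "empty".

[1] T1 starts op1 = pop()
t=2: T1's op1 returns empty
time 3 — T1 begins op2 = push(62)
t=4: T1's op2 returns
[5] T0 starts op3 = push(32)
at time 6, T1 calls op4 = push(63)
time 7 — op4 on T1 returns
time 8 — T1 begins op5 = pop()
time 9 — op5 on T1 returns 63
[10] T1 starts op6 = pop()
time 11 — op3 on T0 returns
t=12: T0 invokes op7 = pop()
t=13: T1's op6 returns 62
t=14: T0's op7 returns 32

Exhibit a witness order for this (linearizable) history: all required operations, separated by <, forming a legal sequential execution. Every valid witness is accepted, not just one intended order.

step 1: op1 pop() → empty — stack <>
step 2: op2 push(62) — stack <62>
step 3: op3 push(32) — stack <62,32>
step 4: op4 push(63) — stack <62,32,63>
step 5: op5 pop() → 63 — stack <62,32>
step 6: op7 pop() → 32 — stack <62>
step 7: op6 pop() → 62 — stack <>

op1 < op2 < op3 < op4 < op5 < op7 < op6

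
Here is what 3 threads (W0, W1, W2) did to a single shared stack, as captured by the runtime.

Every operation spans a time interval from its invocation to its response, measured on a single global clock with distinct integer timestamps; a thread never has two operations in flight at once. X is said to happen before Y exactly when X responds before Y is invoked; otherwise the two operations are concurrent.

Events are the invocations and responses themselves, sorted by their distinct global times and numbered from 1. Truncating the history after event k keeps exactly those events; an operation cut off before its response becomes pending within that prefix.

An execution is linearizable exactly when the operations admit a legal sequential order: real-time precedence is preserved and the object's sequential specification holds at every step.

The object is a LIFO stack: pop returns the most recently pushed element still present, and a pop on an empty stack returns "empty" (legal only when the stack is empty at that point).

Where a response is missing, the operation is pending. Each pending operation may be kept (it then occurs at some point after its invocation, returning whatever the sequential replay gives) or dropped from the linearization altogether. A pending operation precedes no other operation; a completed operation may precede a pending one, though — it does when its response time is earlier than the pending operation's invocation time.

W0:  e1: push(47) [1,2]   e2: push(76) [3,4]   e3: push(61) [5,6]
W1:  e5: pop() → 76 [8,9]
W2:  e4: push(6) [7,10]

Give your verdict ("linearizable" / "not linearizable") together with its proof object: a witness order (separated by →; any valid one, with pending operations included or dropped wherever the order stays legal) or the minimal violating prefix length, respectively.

already the first 9 events (up to e5's response at time 9) admit no linearization; the first 8 still do
a single order respects real time; the 4 completed stack operations fail replay along it
every completion of the 1 pending operation (e4) was checked; none linearizes
take e1, e2, e3, e5 (pending dropped): step 4 already fails, because e5 pop() → 76 cannot occur there

not linearizable — minimal violating prefix: 9 events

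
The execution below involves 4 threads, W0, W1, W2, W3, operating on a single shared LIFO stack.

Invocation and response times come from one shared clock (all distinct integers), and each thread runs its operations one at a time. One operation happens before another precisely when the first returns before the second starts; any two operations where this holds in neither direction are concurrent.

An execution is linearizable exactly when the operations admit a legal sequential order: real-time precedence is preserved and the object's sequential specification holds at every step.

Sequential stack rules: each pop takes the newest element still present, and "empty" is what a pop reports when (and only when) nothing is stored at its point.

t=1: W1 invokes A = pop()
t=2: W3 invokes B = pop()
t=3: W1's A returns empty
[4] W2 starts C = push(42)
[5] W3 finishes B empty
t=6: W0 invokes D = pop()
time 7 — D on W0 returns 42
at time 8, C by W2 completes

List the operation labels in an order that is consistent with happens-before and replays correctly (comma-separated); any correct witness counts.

A, B, C, D

after step 1 (A pop() → empty): stack <>
after step 2 (B pop() → empty): stack <>
after step 3 (C push(42)): stack <42>
after step 4 (D pop() → 42): stack <>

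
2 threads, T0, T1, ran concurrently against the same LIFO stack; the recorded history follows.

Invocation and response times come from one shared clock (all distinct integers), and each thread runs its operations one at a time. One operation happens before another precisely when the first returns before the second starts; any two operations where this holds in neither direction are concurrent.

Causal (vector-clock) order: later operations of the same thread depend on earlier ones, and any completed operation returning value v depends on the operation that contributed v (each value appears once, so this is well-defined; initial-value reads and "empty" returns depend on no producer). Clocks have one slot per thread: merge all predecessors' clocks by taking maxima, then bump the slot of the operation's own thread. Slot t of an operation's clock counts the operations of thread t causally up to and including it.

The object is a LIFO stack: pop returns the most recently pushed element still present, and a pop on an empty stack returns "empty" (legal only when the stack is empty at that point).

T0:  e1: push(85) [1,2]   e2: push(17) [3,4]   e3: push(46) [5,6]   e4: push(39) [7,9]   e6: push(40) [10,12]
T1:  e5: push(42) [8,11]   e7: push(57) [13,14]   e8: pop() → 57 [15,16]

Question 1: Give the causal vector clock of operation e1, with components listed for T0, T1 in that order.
Answer: (1, 0)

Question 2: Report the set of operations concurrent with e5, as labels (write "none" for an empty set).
Answer: e4, e6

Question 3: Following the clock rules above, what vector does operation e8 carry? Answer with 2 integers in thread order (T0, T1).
Answer: (0, 3)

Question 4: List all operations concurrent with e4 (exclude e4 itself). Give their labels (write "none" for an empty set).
Answer: e5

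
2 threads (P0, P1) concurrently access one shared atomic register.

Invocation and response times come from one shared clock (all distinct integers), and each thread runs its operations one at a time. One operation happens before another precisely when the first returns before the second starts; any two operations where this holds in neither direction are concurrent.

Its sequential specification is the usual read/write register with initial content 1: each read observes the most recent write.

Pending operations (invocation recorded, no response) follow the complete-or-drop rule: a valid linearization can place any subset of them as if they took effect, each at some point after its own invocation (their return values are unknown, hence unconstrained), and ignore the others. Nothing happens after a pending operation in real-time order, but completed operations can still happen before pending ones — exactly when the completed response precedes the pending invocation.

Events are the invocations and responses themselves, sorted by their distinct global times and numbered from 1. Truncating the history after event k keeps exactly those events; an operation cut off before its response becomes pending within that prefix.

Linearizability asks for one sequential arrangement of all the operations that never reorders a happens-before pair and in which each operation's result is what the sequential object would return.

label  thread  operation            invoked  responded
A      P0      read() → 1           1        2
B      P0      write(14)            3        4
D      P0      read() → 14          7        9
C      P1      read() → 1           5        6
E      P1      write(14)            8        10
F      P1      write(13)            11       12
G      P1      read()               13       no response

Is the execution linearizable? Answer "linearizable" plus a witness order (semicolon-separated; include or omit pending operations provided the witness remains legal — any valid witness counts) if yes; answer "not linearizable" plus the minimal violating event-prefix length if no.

not linearizable — minimal violating prefix: 6 events

already the first 6 events (up to C's response at time 6) admit no linearization; the first 5 still do
the completed operations (3 total) allow one real-time order; the atomic register replay rejects it
take A, B, C: step 3 already fails, because C read() → 1 cannot occur there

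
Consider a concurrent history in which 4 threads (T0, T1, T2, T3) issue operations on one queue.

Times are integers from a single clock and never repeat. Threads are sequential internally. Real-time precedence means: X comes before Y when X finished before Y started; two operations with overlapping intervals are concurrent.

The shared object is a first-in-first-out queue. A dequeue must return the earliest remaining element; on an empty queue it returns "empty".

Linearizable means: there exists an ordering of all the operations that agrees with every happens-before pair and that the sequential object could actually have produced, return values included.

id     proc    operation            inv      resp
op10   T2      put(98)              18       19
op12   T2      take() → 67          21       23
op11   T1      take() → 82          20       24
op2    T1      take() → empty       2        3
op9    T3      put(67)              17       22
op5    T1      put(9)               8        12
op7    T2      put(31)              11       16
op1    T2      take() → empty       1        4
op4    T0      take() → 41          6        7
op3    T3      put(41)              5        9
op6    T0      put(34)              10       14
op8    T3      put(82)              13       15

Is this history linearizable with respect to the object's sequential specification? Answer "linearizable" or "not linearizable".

prefix check: 1..22 passes, 1..23 fails once op12's time-23 response joins
every one of the 180 real-time-consistent orders over 11 completed queue ops fails the sequential spec
include/drop combinations of the 1 pending operation (op11) were all tried; none helps
take op1, op2, op3, op4, op5, op6, op7, op8, op9, op10, op12 (pending dropped): step 11 already fails, because op12 take() → 67 cannot occur there
take op1, op2, op3, op4, op5, op6, op7, op8, op10, op9, op12 (pending dropped): step 11 already fails, because op12 take() → 67 cannot occur there

not linearizable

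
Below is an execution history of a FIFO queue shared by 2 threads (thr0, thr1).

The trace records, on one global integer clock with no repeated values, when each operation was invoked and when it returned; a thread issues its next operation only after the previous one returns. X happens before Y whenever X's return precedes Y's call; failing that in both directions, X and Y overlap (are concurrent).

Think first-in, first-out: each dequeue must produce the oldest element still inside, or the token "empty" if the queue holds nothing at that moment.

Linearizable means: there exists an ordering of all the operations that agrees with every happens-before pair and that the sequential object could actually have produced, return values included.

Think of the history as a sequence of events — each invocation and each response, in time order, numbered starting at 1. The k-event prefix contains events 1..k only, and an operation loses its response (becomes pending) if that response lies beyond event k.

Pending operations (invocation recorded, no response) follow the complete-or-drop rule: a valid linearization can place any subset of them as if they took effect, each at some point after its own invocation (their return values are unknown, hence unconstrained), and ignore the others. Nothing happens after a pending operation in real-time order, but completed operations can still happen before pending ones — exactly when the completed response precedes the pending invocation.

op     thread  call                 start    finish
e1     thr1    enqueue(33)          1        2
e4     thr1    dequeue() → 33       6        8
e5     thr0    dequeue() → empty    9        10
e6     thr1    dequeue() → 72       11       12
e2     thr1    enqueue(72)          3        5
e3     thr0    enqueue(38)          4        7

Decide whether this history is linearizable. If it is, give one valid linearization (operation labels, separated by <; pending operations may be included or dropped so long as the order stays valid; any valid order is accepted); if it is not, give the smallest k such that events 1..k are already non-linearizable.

not linearizable — minimal violating prefix: 10 events

events 1..9 are fine; event 10 — the response of e5 at time 10 — makes the prefix non-linearizable
no legal order exists: 3 real-time-consistent candidates over 5 completed FIFO queue operations, all rejected
one such order, e1, e2, e3, e4, e5, breaks at step 5 where e5 dequeue() → empty is illegal
one such order, e1, e2, e4, e3, e5, breaks at step 5 where e5 dequeue() → empty is illegal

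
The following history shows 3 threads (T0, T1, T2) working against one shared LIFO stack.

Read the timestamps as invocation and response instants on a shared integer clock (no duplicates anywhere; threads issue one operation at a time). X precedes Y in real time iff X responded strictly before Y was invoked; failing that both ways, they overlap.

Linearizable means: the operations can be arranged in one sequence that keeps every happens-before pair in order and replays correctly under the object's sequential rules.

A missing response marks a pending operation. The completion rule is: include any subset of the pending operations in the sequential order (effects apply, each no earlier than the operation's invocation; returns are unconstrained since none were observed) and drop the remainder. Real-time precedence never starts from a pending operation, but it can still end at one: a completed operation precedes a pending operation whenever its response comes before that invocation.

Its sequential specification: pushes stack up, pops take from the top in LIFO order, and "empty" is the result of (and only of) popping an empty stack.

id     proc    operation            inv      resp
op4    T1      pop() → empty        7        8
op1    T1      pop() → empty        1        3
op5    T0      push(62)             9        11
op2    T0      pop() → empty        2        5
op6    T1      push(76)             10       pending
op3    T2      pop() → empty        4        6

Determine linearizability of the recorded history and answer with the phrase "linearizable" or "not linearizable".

witness order: op1, op2, op3, op4, op5
after step 1 (op1 pop() → empty): stack <>
after step 2 (op2 pop() → empty): stack <>
after step 3 (op3 pop() → empty): stack <>
after step 4 (op4 pop() → empty): stack <>
after step 5 (op5 push(62)): stack <62>

linearizable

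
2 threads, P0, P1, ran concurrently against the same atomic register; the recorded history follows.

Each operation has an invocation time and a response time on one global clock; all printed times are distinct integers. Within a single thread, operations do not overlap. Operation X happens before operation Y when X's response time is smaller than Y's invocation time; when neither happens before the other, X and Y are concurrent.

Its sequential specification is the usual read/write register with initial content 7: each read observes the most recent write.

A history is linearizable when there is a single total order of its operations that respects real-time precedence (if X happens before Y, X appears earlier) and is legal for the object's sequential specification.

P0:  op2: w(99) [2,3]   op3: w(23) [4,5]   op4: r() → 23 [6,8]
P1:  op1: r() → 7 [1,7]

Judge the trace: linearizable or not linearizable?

a witness: op1, op2, op3, op4
1. op1 r() → 7, leaving value 7
2. op2 w(99), leaving value 99
3. op3 w(23), leaving value 23
4. op4 r() → 23, leaving value 23

linearizable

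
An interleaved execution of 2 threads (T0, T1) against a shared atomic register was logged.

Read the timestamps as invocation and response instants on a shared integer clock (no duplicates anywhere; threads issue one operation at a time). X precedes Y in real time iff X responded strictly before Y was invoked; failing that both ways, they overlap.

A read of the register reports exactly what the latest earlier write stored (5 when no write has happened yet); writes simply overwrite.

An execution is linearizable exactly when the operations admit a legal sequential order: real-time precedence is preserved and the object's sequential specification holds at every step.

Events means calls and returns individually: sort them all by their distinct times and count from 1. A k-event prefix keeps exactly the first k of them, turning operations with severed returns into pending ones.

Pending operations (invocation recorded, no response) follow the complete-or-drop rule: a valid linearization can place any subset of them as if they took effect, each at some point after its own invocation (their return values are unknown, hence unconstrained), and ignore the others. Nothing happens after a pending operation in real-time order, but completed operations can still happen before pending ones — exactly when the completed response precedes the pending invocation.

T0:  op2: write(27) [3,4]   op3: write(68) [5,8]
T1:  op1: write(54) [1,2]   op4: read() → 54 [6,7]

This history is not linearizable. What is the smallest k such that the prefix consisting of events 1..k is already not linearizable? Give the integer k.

7

events 1..6 are linearizable; a witness order is op1, op2:
step 1: op1 write(54) — value 54
step 2: op2 write(27) — value 27
include event 7 — op4 responding at 7 — and every candidate order breaks
completion choices over the 1 pending operation (op3) were checked; none helps
sample order op1, op2, op4 (pending dropped) stalls at step 3 — op4 read() → 54 has no legal effect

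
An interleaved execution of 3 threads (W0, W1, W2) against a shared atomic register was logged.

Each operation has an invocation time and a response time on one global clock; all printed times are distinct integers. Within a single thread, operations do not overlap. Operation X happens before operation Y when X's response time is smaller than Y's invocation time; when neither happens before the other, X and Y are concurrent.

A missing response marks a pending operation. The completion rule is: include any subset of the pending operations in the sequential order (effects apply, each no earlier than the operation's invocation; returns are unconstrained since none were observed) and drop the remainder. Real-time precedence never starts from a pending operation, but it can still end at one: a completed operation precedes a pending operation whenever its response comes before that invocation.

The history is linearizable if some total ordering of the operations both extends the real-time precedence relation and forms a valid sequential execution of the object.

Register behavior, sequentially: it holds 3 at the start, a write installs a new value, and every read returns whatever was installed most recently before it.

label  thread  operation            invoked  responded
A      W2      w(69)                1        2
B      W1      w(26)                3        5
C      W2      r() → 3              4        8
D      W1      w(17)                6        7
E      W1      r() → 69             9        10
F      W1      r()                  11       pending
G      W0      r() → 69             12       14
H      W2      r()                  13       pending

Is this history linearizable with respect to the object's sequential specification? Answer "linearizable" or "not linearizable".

prefix check: 1..7 passes, 1..8 fails once C's time-8 response joins
checked exhaustively: 3 real-time-consistent orders of 4 completed operations, zero legal atomic register replays
for example A, B, C, D fails at step 3: C r() → 3 is not legal there
for example A, B, D, C fails at step 4: C r() → 3 is not legal there

not linearizable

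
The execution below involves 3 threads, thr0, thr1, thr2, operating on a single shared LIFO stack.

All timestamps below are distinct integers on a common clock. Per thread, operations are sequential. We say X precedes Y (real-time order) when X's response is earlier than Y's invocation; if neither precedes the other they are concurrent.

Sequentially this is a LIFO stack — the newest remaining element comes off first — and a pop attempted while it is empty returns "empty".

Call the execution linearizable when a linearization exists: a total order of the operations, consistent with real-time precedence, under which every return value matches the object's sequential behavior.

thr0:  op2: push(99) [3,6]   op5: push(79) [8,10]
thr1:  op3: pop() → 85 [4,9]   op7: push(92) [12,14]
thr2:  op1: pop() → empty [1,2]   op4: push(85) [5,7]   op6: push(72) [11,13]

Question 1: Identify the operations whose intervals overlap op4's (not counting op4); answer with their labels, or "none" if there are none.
op4 spans [5,7]: anything still running between times 5 and 7 counts as concurrent
op1 [1,2]: before
op2 [3,6]: concurrent
op3 [4,9]: concurrent
op5 [8,10]: after
op6 [11,13]: after
op7 [12,14]: after

op2, op3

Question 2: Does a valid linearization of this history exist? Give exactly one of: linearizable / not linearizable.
a witness: op1, op2, op4, op3, op5, op6, op7
after step 1 (op1 pop() → empty): stack <>
after step 2 (op2 push(99)): stack <99>
after step 3 (op4 push(85)): stack <99,85>
after step 4 (op3 pop() → 85): stack <99>
after step 5 (op5 push(79)): stack <99,79>
after step 6 (op6 push(72)): stack <99,79,72>
after step 7 (op7 push(92)): stack <99,79,72,92>

linearizable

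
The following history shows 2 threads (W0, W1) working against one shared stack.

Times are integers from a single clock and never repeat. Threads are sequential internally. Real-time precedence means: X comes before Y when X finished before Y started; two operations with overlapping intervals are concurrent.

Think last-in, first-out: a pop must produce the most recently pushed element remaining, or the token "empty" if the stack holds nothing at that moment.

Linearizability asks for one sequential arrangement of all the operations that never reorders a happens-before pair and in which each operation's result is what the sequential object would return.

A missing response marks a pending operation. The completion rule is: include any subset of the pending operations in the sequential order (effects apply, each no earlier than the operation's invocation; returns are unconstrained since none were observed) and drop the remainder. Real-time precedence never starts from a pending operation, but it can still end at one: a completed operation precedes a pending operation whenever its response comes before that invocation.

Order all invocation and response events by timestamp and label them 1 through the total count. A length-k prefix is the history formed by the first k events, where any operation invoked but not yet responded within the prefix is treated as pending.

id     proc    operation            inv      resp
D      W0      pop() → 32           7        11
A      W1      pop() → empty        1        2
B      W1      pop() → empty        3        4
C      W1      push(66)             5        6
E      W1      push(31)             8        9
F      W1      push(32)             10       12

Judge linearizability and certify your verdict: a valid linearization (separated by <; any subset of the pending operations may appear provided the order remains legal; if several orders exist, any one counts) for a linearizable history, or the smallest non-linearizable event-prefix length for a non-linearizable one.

linearizable — witness: A < B < C < E < F < D

after step 1 (A pop() → empty): stack <>
after step 2 (B pop() → empty): stack <>
after step 3 (C push(66)): stack <66>
after step 4 (E push(31)): stack <66,31>
after step 5 (F push(32)): stack <66,31,32>
after step 6 (D pop() → 32): stack <66,31>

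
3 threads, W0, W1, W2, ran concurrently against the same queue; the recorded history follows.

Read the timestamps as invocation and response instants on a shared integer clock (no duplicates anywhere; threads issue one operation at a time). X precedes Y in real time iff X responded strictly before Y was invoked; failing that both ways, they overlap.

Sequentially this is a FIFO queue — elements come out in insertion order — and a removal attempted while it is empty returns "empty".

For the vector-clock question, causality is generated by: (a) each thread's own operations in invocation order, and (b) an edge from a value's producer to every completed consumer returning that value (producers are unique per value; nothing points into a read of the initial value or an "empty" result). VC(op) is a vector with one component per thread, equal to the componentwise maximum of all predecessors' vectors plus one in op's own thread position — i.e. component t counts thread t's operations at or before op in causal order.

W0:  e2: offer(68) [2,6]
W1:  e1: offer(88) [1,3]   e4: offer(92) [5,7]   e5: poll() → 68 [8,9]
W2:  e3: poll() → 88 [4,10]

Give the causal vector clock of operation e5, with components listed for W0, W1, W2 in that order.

(1, 3, 0)

invoked at 1, e1 has no predecessors; its own W1 bump gives (0, 1, 0)
invoked at 2, e2 has no predecessors; its own W0 bump gives (1, 0, 0)
e3 (invocation 4): componentwise max over VC(e1)=(0, 1, 0), +1 at W2, giving (0, 1, 1)
e4 (invocation 5): componentwise max over VC(e1)=(0, 1, 0), +1 at W1, giving (0, 2, 0)
e5 (invocation 8): componentwise max over VC(e2)=(1, 0, 0), VC(e4)=(0, 2, 0), +1 at W1, giving (1, 3, 0)
target: VC(e5) = (1, 3, 0)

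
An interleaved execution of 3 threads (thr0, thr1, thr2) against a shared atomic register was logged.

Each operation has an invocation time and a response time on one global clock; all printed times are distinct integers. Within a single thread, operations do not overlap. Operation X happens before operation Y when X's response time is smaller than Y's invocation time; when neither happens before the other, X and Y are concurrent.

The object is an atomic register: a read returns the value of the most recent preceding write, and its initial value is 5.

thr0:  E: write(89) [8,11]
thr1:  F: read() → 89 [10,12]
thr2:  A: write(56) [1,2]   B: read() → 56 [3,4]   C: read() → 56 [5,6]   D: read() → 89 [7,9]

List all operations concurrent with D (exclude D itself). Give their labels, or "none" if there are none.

D runs from 7 to 9; window-overlapping ops are concurrent
A [1,2]: before
B [3,4]: before
C [5,6]: before
E [8,11]: concurrent
F [10,12]: after

E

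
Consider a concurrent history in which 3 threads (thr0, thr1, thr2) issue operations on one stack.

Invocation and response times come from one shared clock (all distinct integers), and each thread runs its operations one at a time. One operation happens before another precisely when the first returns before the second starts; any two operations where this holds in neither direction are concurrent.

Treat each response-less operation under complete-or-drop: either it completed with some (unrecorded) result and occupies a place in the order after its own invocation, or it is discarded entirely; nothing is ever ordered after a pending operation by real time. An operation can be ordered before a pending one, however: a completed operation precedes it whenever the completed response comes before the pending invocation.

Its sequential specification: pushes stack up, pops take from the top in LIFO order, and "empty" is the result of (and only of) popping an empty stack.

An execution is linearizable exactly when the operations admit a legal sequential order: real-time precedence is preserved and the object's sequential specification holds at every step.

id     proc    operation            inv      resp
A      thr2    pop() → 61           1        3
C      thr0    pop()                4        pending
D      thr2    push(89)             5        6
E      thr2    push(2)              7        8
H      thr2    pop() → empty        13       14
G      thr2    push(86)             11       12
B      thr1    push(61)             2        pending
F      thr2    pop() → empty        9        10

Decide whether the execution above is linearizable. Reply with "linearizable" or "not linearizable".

already the first 10 events (up to F's response at time 10) admit no linearization; the first 9 still do
the completed operations (4 total) allow one real-time order; the stack replay rejects it
no escape via the 2 pending operations (B, C): every completion choice fails
e.g. A, D, E, F (pending dropped): illegal at step 1, since A pop() → 61 cannot apply there

not linearizable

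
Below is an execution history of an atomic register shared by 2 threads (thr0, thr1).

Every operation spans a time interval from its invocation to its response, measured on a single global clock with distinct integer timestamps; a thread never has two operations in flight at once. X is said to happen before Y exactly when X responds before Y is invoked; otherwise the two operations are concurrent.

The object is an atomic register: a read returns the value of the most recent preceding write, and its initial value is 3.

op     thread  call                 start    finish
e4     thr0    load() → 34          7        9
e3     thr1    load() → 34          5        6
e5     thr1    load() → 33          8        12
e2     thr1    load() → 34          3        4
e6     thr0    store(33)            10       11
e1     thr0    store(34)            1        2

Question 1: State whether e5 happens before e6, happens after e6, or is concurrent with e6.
concurrent

e5 spans [8,12], e6 spans [10,11]
the intervals overlap in both directions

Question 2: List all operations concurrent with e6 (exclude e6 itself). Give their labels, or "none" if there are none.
e5

e6 runs from 10 to 11; window-overlapping ops are concurrent
e1 [1,2]: before
e2 [3,4]: before
e3 [5,6]: before
e4 [7,9]: before
e5 [8,12]: concurrent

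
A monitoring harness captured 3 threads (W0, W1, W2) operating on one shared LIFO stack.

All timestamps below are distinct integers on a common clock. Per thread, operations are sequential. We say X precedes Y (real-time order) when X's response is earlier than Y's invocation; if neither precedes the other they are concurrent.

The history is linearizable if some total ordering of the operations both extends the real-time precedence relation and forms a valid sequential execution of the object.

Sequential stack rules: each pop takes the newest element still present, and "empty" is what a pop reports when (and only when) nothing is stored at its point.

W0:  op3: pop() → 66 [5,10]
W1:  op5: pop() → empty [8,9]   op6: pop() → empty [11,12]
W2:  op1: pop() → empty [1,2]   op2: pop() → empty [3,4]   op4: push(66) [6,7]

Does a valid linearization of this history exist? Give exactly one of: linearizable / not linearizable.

one valid linearization: op1, op2, op4, op3, op5, op6
after step 1 (op1 pop() → empty): stack <>
after step 2 (op2 pop() → empty): stack <>
after step 3 (op4 push(66)): stack <66>
after step 4 (op3 pop() → 66): stack <>
after step 5 (op5 pop() → empty): stack <>
after step 6 (op6 pop() → empty): stack <>

linearizable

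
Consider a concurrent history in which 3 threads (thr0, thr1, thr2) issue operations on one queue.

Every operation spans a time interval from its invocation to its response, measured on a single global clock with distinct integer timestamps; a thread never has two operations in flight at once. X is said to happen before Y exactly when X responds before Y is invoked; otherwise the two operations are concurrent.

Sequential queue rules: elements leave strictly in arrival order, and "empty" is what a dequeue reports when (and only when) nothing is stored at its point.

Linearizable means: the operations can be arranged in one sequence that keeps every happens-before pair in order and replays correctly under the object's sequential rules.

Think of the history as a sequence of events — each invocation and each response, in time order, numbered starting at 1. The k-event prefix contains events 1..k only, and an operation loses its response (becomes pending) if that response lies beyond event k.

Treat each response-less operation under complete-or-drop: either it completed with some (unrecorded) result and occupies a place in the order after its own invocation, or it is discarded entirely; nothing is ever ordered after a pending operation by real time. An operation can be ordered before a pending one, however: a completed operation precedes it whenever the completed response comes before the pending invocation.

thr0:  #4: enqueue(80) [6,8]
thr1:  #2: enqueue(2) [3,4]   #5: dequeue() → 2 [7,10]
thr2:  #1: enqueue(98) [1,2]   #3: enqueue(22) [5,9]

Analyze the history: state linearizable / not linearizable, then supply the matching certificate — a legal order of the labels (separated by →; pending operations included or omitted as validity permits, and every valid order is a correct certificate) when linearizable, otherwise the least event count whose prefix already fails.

cut after 9 events: linearizable; cut after 10 events (#5 responds, time 10): not linearizable
6 orders of the 5 completed queue ops respect real time; none is legal
e.g. #1, #2, #3, #4, #5: illegal at step 5, since #5 dequeue() → 2 cannot apply there
e.g. #1, #2, #3, #5, #4: illegal at step 4, since #5 dequeue() → 2 cannot apply there

not linearizable — minimal violating prefix: 10 events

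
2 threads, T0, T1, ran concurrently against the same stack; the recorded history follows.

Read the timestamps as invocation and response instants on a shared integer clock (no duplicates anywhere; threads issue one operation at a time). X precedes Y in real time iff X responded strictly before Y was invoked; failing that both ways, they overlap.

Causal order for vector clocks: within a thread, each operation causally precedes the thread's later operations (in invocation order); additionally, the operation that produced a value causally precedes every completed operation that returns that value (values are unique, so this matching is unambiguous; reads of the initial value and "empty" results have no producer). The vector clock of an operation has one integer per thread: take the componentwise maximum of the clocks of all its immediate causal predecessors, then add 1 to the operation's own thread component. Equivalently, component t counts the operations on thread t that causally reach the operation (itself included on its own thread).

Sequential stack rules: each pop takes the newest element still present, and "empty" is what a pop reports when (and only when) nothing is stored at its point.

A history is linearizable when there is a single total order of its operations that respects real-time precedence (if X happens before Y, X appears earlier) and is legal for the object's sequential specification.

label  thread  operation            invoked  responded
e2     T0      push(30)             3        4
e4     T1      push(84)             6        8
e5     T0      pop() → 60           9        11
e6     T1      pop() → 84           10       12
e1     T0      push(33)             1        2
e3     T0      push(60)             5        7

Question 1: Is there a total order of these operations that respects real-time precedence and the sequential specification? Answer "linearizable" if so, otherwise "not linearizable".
linearizable

one valid linearization: e1, e2, e3, e4, e6, e5
after step 1 (e1 push(33)): stack <33>
after step 2 (e2 push(30)): stack <33,30>
after step 3 (e3 push(60)): stack <33,30,60>
after step 4 (e4 push(84)): stack <33,30,60,84>
after step 5 (e6 pop() → 84): stack <33,30,60>
after step 6 (e5 pop() → 60): stack <33,30>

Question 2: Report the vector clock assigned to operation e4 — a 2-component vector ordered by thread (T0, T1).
Answer: (0, 1)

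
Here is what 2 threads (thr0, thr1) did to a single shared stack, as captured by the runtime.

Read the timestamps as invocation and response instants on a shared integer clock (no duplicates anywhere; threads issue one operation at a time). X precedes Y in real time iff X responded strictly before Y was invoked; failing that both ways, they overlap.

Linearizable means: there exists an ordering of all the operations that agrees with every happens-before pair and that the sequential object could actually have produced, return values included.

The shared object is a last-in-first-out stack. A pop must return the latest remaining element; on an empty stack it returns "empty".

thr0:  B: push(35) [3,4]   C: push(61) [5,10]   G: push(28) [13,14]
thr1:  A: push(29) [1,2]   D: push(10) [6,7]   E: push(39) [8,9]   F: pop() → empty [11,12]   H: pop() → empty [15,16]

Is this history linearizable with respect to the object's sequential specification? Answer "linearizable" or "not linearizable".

not linearizable

through event 11 a valid linearization exists; event 12 (F responding at time 12) ends that
no legal order exists: 3 real-time-consistent candidates over 6 completed stack operations, all rejected
one such order, A, B, C, D, E, F, breaks at step 6 where F pop() → empty is illegal
one such order, A, B, D, C, E, F, breaks at step 6 where F pop() → empty is illegal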